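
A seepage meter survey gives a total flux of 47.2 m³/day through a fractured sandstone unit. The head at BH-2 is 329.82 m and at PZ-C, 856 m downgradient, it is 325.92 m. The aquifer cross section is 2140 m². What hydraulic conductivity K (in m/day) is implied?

Hydraulic gradient i = (329.82 − 325.92) / 856 = 3.9 / 856 = 0.004556.
From Q = K·A·i, K = Q / (A·i) = 47.2 / (2140 × 0.004556) = 4.841 m/day.

4.84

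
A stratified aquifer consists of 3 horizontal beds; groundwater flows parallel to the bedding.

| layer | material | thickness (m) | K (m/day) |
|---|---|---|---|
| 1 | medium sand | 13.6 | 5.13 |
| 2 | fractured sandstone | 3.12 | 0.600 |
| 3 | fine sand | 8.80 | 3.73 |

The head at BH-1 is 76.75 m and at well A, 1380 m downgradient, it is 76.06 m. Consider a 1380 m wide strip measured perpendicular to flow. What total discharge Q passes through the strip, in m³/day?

Flow is parallel to layering, so each bed carries its own Darcy discharge and the transmissivities add.
Σ(K_i·b_i) = 5.13×13.6 + 0.600×3.12 + 3.73×8.80 = 104.5 m²/day.
Hydraulic gradient i = (76.75 − 76.06) / 1380 = 0.69 / 1380 = 0.0005000.
Q = Σ(K_i·b_i) · W · i = 104.5 × 1380 × 0.0005000 = 72.08 m³/day.

72.1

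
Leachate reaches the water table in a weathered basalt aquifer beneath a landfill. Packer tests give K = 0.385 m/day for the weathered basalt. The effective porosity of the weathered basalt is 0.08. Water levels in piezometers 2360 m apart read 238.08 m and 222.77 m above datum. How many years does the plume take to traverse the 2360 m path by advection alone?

207

Hydraulic gradient i = (238.08 − 222.77) / 2360 = 15.31 / 2360 = 0.006487.
Darcy flux q = K · i = 0.3850 × 0.006487 = 0.002498 m/day.
Seepage velocity v = q / n_e = 0.002498 / 0.08 = 0.03122 m/day.
Travel time t = L / v = 2360 / 0.03122 = 75592 days = 207.0 years.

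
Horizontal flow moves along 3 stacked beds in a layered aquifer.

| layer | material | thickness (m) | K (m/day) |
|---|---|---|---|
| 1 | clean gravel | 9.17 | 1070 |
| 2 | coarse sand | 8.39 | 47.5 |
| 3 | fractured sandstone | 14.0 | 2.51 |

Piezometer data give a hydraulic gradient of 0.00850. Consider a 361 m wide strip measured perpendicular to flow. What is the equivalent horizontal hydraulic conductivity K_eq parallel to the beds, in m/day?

325

Flow is parallel to layering, so each bed carries its own Darcy discharge and the transmissivities add.
Σ(K_i·b_i) = 1070×9.17 + 47.5×8.39 + 2.51×14.0 = 10246 m²/day.
Total thickness b = 31.56 m, so K_eq = Σ(K_i·b_i)/b = 324.6 m/day.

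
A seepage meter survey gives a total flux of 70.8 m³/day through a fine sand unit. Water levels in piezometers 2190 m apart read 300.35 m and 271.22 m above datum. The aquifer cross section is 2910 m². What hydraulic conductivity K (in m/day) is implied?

Hydraulic gradient i = (300.35 − 271.22) / 2190 = 29.13 / 2190 = 0.01330.
From Q = K·A·i, K = Q / (A·i) = 70.8 / (2910 × 0.01330) = 1.829 m/day.

1.83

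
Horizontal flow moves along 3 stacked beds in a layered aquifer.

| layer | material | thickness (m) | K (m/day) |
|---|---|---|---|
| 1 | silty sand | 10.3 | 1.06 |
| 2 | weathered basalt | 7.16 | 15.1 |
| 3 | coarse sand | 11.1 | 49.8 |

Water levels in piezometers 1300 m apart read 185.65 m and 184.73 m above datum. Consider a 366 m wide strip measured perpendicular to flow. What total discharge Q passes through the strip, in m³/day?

Flow is parallel to layering, so each bed carries its own Darcy discharge and the transmissivities add.
Σ(K_i·b_i) = 1.06×10.3 + 15.1×7.16 + 49.8×11.1 = 671.8 m²/day.
Hydraulic gradient i = (185.65 − 184.73) / 1300 = 0.92 / 1300 = 0.0007077.
Q = Σ(K_i·b_i) · W · i = 671.8 × 366 × 0.0007077 = 174.0 m³/day.

174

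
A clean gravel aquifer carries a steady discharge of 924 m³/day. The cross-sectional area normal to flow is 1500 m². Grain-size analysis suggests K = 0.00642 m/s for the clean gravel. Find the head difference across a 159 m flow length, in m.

Convert K: 0.00642 m/s × 86400 = 554.7 m/day.
From Q = K·A·i, i = Q / (K·A) = 924 / (554.7 × 1500) = 0.001111.
Head loss Δh = i · L = 0.001111 × 159 = 0.1766 m.

0.177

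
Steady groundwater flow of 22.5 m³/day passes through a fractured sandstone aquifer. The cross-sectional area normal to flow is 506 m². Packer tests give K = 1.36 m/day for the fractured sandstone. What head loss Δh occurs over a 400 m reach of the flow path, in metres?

From Q = K·A·i, i = Q / (K·A) = 22.5 / (1.360 × 506.0) = 0.03270.
Head loss Δh = i · L = 0.03270 × 400 = 13.08 m.

13.1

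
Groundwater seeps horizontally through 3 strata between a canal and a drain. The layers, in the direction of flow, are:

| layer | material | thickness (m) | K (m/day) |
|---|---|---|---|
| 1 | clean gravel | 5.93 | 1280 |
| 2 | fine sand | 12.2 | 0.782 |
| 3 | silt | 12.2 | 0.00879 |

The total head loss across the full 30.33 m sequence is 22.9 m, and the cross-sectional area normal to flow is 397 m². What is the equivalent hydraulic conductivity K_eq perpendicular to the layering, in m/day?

Flow is perpendicular to layering, so the layers act in series and the equivalent K is the thickness-weighted harmonic mean.
Total thickness L = 5.93 + 12.2 + 12.2 = 30.33 m.
Σ(b_i/K_i) = 5.93/1280 + 12.2/0.782 + 12.2/0.00879 = 1404 d.
K_eq = L / Σ(b_i/K_i) = 30.33 / 1404 = 0.02161 m/day.

0.0216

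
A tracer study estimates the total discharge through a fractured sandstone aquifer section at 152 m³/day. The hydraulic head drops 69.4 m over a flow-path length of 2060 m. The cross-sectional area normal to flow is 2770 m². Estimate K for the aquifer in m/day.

Hydraulic gradient i = Δh / L = 69.4 / 2060 = 0.03369.
From Q = K·A·i, K = Q / (A·i) = 152 / (2770 × 0.03369) = 1.629 m/day.

1.63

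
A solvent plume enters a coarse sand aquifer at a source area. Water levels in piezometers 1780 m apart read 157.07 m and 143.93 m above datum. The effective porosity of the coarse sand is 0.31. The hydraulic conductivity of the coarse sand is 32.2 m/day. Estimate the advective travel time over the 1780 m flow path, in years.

Hydraulic gradient i = (157.07 − 143.93) / 1780 = 13.14 / 1780 = 0.007382.
Darcy flux q = K · i = 32.20 × 0.007382 = 0.2377 m/day.
Seepage velocity v = q / n_e = 0.2377 / 0.31 = 0.7668 m/day.
Travel time t = L / v = 1780 / 0.7668 = 2321 days = 6.356 years.

6.36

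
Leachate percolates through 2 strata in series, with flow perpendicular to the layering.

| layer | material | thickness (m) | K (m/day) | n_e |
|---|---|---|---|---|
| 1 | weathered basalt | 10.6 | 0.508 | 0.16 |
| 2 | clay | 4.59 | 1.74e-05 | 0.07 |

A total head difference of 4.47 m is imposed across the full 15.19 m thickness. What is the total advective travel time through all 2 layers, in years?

326

With flow normal to the layers, continuity requires the same specific discharge q through every layer.
Σ(b_i/K_i) = 10.6/0.508 + 4.59/1.74e-05 = 2.638e+05 d.
q = Δh / Σ(b_i/K_i) = 4.47 / 2.638e+05 = 1.694e-05 m/day.
In each layer the seepage velocity is v_i = q/n_i, so the layer transit time is t_i = b_i·n_i / q:
  layer 1 (weathered basalt): t_1 = 10.6 × 0.16 / 1.694e-05 = 1.001e+05 d
  layer 2 (clay): t_2 = 4.59 × 0.07 / 1.694e-05 = 18963 d
Total t = Σ t_i = 1.191e+05 days = 326.0 years.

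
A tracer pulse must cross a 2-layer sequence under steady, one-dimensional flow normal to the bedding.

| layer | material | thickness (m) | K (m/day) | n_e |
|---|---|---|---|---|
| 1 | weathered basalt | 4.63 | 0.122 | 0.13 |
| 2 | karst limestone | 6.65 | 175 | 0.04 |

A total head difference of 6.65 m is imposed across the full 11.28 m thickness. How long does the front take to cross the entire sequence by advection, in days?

With flow normal to the layers, continuity requires the same specific discharge q through every layer.
Σ(b_i/K_i) = 4.63/0.122 + 6.65/175 = 37.99 d.
q = Δh / Σ(b_i/K_i) = 6.65 / 37.99 = 0.1751 m/day.
In each layer the seepage velocity is v_i = q/n_i, so the layer transit time is t_i = b_i·n_i / q:
  layer 1 (weathered basalt): t_1 = 4.63 × 0.13 / 0.1751 = 3.438 d
  layer 2 (karst limestone): t_2 = 6.65 × 0.04 / 0.1751 = 1.520 d
Total t = Σ t_i = 4.958 days.

4.96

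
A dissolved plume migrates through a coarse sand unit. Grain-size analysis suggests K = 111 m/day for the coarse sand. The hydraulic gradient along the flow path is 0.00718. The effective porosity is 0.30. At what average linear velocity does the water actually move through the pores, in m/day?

2.66

Hydraulic gradient i = 0.00718.
Darcy flux q = K · i = 111.0 × 0.007180 = 0.7970 m/day.
Seepage velocity v = q / n_e = 0.7970 / 0.30 = 2.657 m/day.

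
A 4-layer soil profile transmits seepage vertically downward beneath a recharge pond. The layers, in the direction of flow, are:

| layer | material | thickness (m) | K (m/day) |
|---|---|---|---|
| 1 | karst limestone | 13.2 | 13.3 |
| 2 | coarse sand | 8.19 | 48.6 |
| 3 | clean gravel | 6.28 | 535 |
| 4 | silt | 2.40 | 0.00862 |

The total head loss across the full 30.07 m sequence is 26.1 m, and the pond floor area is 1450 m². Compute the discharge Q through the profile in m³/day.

135

Flow is perpendicular to layering, so the layers act in series and the equivalent K is the thickness-weighted harmonic mean.
Total thickness L = 13.2 + 8.19 + 6.28 + 2.40 = 30.07 m.
Σ(b_i/K_i) = 13.2/13.3 + 8.19/48.6 + 6.28/535 + 2.40/0.00862 = 279.6 d.
K_eq = L / Σ(b_i/K_i) = 30.07 / 279.6 = 0.1075 m/day.
Q = K_eq · A · (Δh/L) = 0.1075 × 1450 × (26.1/30.07) = 135.4 m³/day.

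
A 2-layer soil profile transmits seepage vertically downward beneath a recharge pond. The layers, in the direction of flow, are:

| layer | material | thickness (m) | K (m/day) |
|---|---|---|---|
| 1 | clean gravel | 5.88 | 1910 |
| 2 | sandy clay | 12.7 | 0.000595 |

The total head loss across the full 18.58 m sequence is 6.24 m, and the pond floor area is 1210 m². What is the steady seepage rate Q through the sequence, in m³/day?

0.354

Flow is perpendicular to layering, so the layers act in series and the equivalent K is the thickness-weighted harmonic mean.
Total thickness L = 5.88 + 12.7 = 18.58 m.
Σ(b_i/K_i) = 5.88/1910 + 12.7/0.000595 = 21345 d.
K_eq = L / Σ(b_i/K_i) = 18.58 / 21345 = 0.0008705 m/day.
Q = K_eq · A · (Δh/L) = 0.0008705 × 1210 × (6.24/18.58) = 0.3537 m³/day.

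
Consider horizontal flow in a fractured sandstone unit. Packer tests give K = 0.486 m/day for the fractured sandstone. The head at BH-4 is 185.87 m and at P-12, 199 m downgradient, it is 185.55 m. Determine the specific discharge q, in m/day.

0.000782

Hydraulic gradient i = (185.87 − 185.55) / 199 = 0.32 / 199 = 0.001608.
Specific discharge q = K · i = 0.4860 × 0.001608 = 0.0007815 m/day.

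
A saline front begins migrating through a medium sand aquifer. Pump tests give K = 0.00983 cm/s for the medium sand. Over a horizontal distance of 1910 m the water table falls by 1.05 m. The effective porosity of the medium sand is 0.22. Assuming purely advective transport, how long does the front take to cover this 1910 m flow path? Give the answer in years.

246

Convert K: 0.00983 cm/s × 864 = 8.493 m/day.
Hydraulic gradient i = Δh / L = 1.05 / 1910 = 0.0005497.
Darcy flux q = K · i = 8.493 × 0.0005497 = 0.004669 m/day.
Seepage velocity v = q / n_e = 0.004669 / 0.22 = 0.02122 m/day.
Travel time t = L / v = 1910 / 0.02122 = 89998 days = 246.4 years.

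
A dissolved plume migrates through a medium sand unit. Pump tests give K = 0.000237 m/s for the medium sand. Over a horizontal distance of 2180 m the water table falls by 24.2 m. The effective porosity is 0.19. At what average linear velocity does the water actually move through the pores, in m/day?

1.20

Convert K: 0.000237 m/s × 86400 = 20.48 m/day.
Hydraulic gradient i = Δh / L = 24.2 / 2180 = 0.01110.
Darcy flux q = K · i = 20.48 × 0.01110 = 0.2273 m/day.
Seepage velocity v = q / n_e = 0.2273 / 0.19 = 1.196 m/day.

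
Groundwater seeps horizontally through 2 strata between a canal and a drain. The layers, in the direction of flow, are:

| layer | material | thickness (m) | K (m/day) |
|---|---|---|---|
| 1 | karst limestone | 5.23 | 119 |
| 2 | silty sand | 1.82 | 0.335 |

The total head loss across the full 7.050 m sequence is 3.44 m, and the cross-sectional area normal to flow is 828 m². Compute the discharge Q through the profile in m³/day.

Flow is perpendicular to layering, so the layers act in series and the equivalent K is the thickness-weighted harmonic mean.
Total thickness L = 5.23 + 1.82 = 7.050 m.
Σ(b_i/K_i) = 5.23/119 + 1.82/0.335 = 5.477 d.
K_eq = L / Σ(b_i/K_i) = 7.050 / 5.477 = 1.287 m/day.
Q = K_eq · A · (Δh/L) = 1.287 × 828 × (3.44/7.050) = 520.1 m³/day.

520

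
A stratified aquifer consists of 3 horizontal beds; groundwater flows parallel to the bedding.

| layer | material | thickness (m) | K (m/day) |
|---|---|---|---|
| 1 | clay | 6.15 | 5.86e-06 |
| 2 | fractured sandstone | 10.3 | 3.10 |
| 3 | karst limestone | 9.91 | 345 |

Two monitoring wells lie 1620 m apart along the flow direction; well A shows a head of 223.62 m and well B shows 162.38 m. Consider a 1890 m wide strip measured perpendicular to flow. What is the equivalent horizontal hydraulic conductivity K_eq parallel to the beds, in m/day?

131

Flow is parallel to layering, so each bed carries its own Darcy discharge and the transmissivities add.
Σ(K_i·b_i) = 5.86e-06×6.15 + 3.10×10.3 + 345×9.91 = 3451 m²/day.
Total thickness b = 26.36 m, so K_eq = Σ(K_i·b_i)/b = 130.9 m/day.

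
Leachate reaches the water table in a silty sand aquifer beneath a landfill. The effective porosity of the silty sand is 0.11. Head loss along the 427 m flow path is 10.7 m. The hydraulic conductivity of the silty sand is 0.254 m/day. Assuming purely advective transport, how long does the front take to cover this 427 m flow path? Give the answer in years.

Hydraulic gradient i = Δh / L = 10.7 / 427 = 0.02506.
Darcy flux q = K · i = 0.2540 × 0.02506 = 0.006365 m/day.
Seepage velocity v = q / n_e = 0.006365 / 0.11 = 0.05786 m/day.
Travel time t = L / v = 427 / 0.05786 = 7380 days = 20.20 years.

20.2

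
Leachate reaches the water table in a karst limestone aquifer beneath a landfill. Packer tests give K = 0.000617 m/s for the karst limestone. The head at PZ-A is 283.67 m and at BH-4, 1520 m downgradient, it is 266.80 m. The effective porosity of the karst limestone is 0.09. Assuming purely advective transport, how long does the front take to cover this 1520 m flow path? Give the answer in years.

Convert K: 0.000617 m/s × 86400 = 53.31 m/day.
Hydraulic gradient i = (283.67 − 266.80) / 1520 = 16.87 / 1520 = 0.01110.
Darcy flux q = K · i = 53.31 × 0.01110 = 0.5917 m/day.
Seepage velocity v = q / n_e = 0.5917 / 0.09 = 6.574 m/day.
Travel time t = L / v = 1520 / 6.574 = 231.2 days = 0.6330 years.

0.633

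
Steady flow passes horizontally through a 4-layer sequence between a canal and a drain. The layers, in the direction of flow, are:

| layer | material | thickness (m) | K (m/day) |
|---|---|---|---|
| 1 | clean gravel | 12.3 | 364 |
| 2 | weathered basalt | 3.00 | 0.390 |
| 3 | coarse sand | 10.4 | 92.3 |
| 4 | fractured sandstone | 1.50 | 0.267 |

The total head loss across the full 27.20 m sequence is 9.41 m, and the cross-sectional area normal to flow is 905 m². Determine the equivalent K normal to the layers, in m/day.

Flow is perpendicular to layering, so the layers act in series and the equivalent K is the thickness-weighted harmonic mean.
Total thickness L = 12.3 + 3.00 + 10.4 + 1.50 = 27.20 m.
Σ(b_i/K_i) = 12.3/364 + 3.00/0.390 + 10.4/92.3 + 1.50/0.267 = 13.46 d.
K_eq = L / Σ(b_i/K_i) = 27.20 / 13.46 = 2.021 m/day.

2.02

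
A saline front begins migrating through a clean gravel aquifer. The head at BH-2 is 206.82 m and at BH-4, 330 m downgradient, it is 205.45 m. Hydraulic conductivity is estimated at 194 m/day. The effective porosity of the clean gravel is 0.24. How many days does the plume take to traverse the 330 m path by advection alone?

98.3

Hydraulic gradient i = (206.82 − 205.45) / 330 = 1.37 / 330 = 0.004152.
Darcy flux q = K · i = 194.0 × 0.004152 = 0.8054 m/day.
Seepage velocity v = q / n_e = 0.8054 / 0.24 = 3.356 m/day.
Travel time t = L / v = 330 / 3.356 = 98.34 days.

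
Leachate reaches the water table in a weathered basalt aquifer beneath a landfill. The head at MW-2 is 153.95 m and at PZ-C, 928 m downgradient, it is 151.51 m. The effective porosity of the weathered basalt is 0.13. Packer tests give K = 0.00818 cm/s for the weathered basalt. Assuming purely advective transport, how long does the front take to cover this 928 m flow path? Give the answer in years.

17.8

Convert K: 0.00818 cm/s × 864 = 7.068 m/day.
Hydraulic gradient i = (153.95 − 151.51) / 928 = 2.44 / 928 = 0.002629.
Darcy flux q = K · i = 7.068 × 0.002629 = 0.01858 m/day.
Seepage velocity v = q / n_e = 0.01858 / 0.13 = 0.1429 m/day.
Travel time t = L / v = 928 / 0.1429 = 6492 days = 17.77 years.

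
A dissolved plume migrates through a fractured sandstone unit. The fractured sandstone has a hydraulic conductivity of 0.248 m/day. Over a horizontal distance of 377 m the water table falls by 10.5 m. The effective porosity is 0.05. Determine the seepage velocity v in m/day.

0.138

Hydraulic gradient i = Δh / L = 10.5 / 377 = 0.02785.
Darcy flux q = K · i = 0.2480 × 0.02785 = 0.006907 m/day.
Seepage velocity v = q / n_e = 0.006907 / 0.05 = 0.1381 m/day.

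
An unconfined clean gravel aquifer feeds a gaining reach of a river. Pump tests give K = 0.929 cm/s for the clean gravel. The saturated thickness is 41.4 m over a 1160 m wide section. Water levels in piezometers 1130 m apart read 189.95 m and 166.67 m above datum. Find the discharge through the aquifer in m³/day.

Convert K: 0.929 cm/s × 864 = 802.7 m/day.
Cross-sectional area A = 1160 × 41.4 = 48024 m².
Hydraulic gradient i = (189.95 − 166.67) / 1130 = 23.28 / 1130 = 0.02060.
Darcy's law: Q = K · A · i = 802.7 × 48024 × 0.02060 = 7.941e+05 m³/day.

794000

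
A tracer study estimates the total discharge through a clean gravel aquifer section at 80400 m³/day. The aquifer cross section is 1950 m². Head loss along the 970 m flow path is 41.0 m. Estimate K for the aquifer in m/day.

Hydraulic gradient i = Δh / L = 41.0 / 970 = 0.04227.
From Q = K·A·i, K = Q / (A·i) = 80400 / (1950 × 0.04227) = 975.5 m/day.

975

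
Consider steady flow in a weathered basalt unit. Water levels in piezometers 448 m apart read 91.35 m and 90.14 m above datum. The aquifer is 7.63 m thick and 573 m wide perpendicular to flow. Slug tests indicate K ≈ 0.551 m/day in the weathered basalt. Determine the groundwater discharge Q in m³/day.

Cross-sectional area A = 573 × 7.63 = 4372 m².
Hydraulic gradient i = (91.35 − 90.14) / 448 = 1.21 / 448 = 0.002701.
Darcy's law: Q = K · A · i = 0.5510 × 4372 × 0.002701 = 6.506 m³/day.

6.51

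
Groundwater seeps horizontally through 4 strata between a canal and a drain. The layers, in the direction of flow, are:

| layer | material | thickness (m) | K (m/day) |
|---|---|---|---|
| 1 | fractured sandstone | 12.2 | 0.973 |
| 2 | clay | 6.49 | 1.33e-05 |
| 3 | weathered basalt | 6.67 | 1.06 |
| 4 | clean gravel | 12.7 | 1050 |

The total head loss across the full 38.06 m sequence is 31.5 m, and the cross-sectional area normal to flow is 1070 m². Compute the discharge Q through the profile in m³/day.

0.0691

Flow is perpendicular to layering, so the layers act in series and the equivalent K is the thickness-weighted harmonic mean.
Total thickness L = 12.2 + 6.49 + 6.67 + 12.7 = 38.06 m.
Σ(b_i/K_i) = 12.2/0.973 + 6.49/1.33e-05 + 6.67/1.06 + 12.7/1050 = 4.880e+05 d.
K_eq = L / Σ(b_i/K_i) = 38.06 / 4.880e+05 = 7.799e-05 m/day.
Q = K_eq · A · (Δh/L) = 7.799e-05 × 1070 × (31.5/38.06) = 0.06907 m³/day.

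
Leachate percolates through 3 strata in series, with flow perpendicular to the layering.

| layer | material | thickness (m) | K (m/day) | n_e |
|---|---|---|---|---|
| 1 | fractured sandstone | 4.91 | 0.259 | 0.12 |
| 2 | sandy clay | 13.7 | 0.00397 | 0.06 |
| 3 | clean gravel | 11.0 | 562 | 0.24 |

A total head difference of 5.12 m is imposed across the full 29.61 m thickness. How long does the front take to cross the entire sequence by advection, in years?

7.52

With flow normal to the layers, continuity requires the same specific discharge q through every layer.
Σ(b_i/K_i) = 4.91/0.259 + 13.7/0.00397 + 11.0/562 = 3470 d.
q = Δh / Σ(b_i/K_i) = 5.12 / 3470 = 0.001476 m/day.
In each layer the seepage velocity is v_i = q/n_i, so the layer transit time is t_i = b_i·n_i / q:
  layer 1 (fractured sandstone): t_1 = 4.91 × 0.12 / 0.001476 = 399.3 d
  layer 2 (sandy clay): t_2 = 13.7 × 0.06 / 0.001476 = 557.1 d
  layer 3 (clean gravel): t_3 = 11.0 × 0.24 / 0.001476 = 1789 d
Total t = Σ t_i = 2746 days = 7.517 years.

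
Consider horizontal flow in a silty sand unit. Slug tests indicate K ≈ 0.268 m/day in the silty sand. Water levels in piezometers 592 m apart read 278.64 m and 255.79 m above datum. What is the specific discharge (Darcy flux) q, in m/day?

Hydraulic gradient i = (278.64 − 255.79) / 592 = 22.85 / 592 = 0.03860.
Specific discharge q = K · i = 0.2680 × 0.03860 = 0.01034 m/day.

0.0103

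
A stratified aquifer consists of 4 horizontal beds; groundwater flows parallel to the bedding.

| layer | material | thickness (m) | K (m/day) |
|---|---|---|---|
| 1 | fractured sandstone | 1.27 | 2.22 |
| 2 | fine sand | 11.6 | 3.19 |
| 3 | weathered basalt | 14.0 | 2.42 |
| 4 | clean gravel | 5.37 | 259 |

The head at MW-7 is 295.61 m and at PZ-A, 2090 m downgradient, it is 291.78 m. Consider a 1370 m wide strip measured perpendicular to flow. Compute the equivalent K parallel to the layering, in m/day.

Flow is parallel to layering, so each bed carries its own Darcy discharge and the transmissivities add.
Σ(K_i·b_i) = 2.22×1.27 + 3.19×11.6 + 2.42×14.0 + 259×5.37 = 1465 m²/day.
Total thickness b = 32.24 m, so K_eq = Σ(K_i·b_i)/b = 45.43 m/day.

45.4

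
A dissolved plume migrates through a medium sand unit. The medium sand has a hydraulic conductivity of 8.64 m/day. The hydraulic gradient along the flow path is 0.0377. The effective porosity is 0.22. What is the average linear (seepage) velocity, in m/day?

Hydraulic gradient i = 0.0377.
Darcy flux q = K · i = 8.640 × 0.03770 = 0.3257 m/day.
Seepage velocity v = q / n_e = 0.3257 / 0.22 = 1.481 m/day.

1.48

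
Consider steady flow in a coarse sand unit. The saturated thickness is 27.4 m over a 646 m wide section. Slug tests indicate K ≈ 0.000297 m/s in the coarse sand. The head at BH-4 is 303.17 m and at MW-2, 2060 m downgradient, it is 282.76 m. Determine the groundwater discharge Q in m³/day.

4500

Convert K: 0.000297 m/s × 86400 = 25.66 m/day.
Cross-sectional area A = 646 × 27.4 = 17700 m².
Hydraulic gradient i = (303.17 − 282.76) / 2060 = 20.41 / 2060 = 0.009908.
Darcy's law: Q = K · A · i = 25.66 × 17700 × 0.009908 = 4500 m³/day.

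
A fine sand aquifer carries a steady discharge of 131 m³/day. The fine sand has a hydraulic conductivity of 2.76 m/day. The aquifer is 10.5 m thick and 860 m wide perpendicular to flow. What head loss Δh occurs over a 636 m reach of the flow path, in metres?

Cross-sectional area A = 860 × 10.5 = 9030 m².
From Q = K·A·i, i = Q / (K·A) = 131 / (2.760 × 9030) = 0.005256.
Head loss Δh = i · L = 0.005256 × 636 = 3.343 m.

3.34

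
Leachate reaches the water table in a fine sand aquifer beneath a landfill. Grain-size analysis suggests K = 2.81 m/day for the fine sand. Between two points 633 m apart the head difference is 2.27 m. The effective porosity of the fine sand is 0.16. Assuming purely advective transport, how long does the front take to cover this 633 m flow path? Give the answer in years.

27.5

Hydraulic gradient i = Δh / L = 2.27 / 633 = 0.003586.
Darcy flux q = K · i = 2.810 × 0.003586 = 0.01008 m/day.
Seepage velocity v = q / n_e = 0.01008 / 0.16 = 0.06298 m/day.
Travel time t = L / v = 633 / 0.06298 = 10051 days = 27.52 years.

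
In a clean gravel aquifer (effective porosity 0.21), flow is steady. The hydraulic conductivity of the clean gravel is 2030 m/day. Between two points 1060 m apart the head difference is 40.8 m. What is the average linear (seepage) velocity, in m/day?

Hydraulic gradient i = Δh / L = 40.8 / 1060 = 0.03849.
Darcy flux q = K · i = 2030 × 0.03849 = 78.14 m/day.
Seepage velocity v = q / n_e = 78.14 / 0.21 = 372.1 m/day.

372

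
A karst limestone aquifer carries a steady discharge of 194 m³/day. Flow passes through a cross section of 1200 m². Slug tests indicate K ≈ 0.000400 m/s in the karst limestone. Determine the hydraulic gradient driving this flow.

0.00468

Convert K: 0.000400 m/s × 86400 = 34.56 m/day.
From Q = K·A·i, i = Q / (K·A) = 194 / (34.56 × 1200) = 0.004678.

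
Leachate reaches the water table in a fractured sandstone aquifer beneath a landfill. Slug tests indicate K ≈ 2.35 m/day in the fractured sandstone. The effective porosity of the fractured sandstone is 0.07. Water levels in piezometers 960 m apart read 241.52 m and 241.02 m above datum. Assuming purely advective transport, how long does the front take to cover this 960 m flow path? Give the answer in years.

Hydraulic gradient i = (241.52 − 241.02) / 960 = 0.5 / 960 = 0.0005208.
Darcy flux q = K · i = 2.350 × 0.0005208 = 0.001224 m/day.
Seepage velocity v = q / n_e = 0.001224 / 0.07 = 0.01749 m/day.
Travel time t = L / v = 960 / 0.01749 = 54904 days = 150.3 years.

150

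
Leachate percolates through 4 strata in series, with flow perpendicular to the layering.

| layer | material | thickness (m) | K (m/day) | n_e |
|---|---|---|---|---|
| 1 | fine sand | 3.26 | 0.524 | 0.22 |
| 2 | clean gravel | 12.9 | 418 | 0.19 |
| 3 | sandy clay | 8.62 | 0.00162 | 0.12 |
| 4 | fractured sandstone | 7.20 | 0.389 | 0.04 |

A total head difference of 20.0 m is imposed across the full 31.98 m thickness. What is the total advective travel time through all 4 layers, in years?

With flow normal to the layers, continuity requires the same specific discharge q through every layer.
Σ(b_i/K_i) = 3.26/0.524 + 12.9/418 + 8.62/0.00162 + 7.20/0.389 = 5346 d.
q = Δh / Σ(b_i/K_i) = 20.0 / 5346 = 0.003741 m/day.
In each layer the seepage velocity is v_i = q/n_i, so the layer transit time is t_i = b_i·n_i / q:
  layer 1 (fine sand): t_1 = 3.26 × 0.22 / 0.003741 = 191.7 d
  layer 2 (clean gravel): t_2 = 12.9 × 0.19 / 0.003741 = 655.1 d
  layer 3 (sandy clay): t_3 = 8.62 × 0.12 / 0.003741 = 276.5 d
  layer 4 (fractured sandstone): t_4 = 7.20 × 0.04 / 0.003741 = 76.98 d
Total t = Σ t_i = 1200 days = 3.286 years.

3.29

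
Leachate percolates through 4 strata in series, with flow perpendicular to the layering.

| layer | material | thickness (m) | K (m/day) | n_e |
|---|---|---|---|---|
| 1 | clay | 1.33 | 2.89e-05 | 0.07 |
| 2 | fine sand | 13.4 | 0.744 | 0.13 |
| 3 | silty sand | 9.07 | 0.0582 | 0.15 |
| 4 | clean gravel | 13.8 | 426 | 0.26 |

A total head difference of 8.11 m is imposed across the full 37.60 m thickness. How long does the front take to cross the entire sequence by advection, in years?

With flow normal to the layers, continuity requires the same specific discharge q through every layer.
Σ(b_i/K_i) = 1.33/2.89e-05 + 13.4/0.744 + 9.07/0.0582 + 13.8/426 = 46195 d.
q = Δh / Σ(b_i/K_i) = 8.11 / 46195 = 0.0001756 m/day.
In each layer the seepage velocity is v_i = q/n_i, so the layer transit time is t_i = b_i·n_i / q:
  layer 1 (clay): t_1 = 1.33 × 0.07 / 0.0001756 = 530.3 d
  layer 2 (fine sand): t_2 = 13.4 × 0.13 / 0.0001756 = 9922 d
  layer 3 (silty sand): t_3 = 9.07 × 0.15 / 0.0001756 = 7749 d
  layer 4 (clean gravel): t_4 = 13.8 × 0.26 / 0.0001756 = 20437 d
Total t = Σ t_i = 38639 days = 105.8 years.

106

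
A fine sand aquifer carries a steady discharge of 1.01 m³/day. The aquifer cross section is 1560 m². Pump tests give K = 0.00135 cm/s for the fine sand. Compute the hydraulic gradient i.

Convert K: 0.00135 cm/s × 864 = 1.166 m/day.
From Q = K·A·i, i = Q / (K·A) = 1.01 / (1.166 × 1560) = 0.0005551.

0.000555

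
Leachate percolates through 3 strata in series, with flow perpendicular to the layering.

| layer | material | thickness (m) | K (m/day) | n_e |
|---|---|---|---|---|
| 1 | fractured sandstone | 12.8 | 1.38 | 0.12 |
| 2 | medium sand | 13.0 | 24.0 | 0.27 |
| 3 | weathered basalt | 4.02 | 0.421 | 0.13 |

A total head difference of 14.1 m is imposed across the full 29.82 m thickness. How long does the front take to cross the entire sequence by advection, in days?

With flow normal to the layers, continuity requires the same specific discharge q through every layer.
Σ(b_i/K_i) = 12.8/1.38 + 13.0/24.0 + 4.02/0.421 = 19.37 d.
q = Δh / Σ(b_i/K_i) = 14.1 / 19.37 = 0.7281 m/day.
In each layer the seepage velocity is v_i = q/n_i, so the layer transit time is t_i = b_i·n_i / q:
  layer 1 (fractured sandstone): t_1 = 12.8 × 0.12 / 0.7281 = 2.110 d
  layer 2 (medium sand): t_2 = 13.0 × 0.27 / 0.7281 = 4.821 d
  layer 3 (weathered basalt): t_3 = 4.02 × 0.13 / 0.7281 = 0.7178 d
Total t = Σ t_i = 7.648 days.

7.65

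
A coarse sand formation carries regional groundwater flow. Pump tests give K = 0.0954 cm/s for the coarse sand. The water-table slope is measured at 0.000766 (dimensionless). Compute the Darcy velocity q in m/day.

Convert K: 0.0954 cm/s × 864 = 82.43 m/day.
Hydraulic gradient i = 0.000766.
Specific discharge q = K · i = 82.43 × 0.0007660 = 0.06314 m/day.

0.0631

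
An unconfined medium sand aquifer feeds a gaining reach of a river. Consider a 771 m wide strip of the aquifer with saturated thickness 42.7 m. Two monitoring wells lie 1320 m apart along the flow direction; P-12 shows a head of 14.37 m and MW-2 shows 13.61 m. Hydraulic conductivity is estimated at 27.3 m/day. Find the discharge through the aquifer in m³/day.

517

Cross-sectional area A = 771 × 42.7 = 32922 m².
Hydraulic gradient i = (14.37 − 13.61) / 1320 = 0.76 / 1320 = 0.0005758.
Darcy's law: Q = K · A · i = 27.30 × 32922 × 0.0005758 = 517.5 m³/day.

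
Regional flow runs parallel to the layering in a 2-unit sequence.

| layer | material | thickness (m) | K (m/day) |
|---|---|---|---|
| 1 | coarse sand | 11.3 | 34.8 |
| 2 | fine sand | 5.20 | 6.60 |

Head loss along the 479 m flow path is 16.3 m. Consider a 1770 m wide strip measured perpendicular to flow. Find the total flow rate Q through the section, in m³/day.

Flow is parallel to layering, so each bed carries its own Darcy discharge and the transmissivities add.
Σ(K_i·b_i) = 34.8×11.3 + 6.60×5.20 = 427.6 m²/day.
Hydraulic gradient i = Δh / L = 16.3 / 479 = 0.03403.
Q = Σ(K_i·b_i) · W · i = 427.6 × 1770 × 0.03403 = 25753 m³/day.

25800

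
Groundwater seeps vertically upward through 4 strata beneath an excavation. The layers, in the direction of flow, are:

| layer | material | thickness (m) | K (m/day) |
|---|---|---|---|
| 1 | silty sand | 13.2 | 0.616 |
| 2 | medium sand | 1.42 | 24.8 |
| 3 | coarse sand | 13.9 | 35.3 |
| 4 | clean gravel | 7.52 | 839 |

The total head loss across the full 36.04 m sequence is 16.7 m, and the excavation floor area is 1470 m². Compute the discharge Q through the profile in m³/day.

Flow is perpendicular to layering, so the layers act in series and the equivalent K is the thickness-weighted harmonic mean.
Total thickness L = 13.2 + 1.42 + 13.9 + 7.52 = 36.04 m.
Σ(b_i/K_i) = 13.2/0.616 + 1.42/24.8 + 13.9/35.3 + 7.52/839 = 21.89 d.
K_eq = L / Σ(b_i/K_i) = 36.04 / 21.89 = 1.647 m/day.
Q = K_eq · A · (Δh/L) = 1.647 × 1470 × (16.7/36.04) = 1122 m³/day.

1120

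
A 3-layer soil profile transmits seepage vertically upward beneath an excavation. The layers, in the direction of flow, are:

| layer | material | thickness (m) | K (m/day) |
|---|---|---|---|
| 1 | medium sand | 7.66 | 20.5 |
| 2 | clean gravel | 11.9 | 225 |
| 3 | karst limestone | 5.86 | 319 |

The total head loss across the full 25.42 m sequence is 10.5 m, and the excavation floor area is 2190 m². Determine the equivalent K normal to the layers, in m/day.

57.1

Flow is perpendicular to layering, so the layers act in series and the equivalent K is the thickness-weighted harmonic mean.
Total thickness L = 7.66 + 11.9 + 5.86 = 25.42 m.
Σ(b_i/K_i) = 7.66/20.5 + 11.9/225 + 5.86/319 = 0.4449 d.
K_eq = L / Σ(b_i/K_i) = 25.42 / 0.4449 = 57.13 m/day.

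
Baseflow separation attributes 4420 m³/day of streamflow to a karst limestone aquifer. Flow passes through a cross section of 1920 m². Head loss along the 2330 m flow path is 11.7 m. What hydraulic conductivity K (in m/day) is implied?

Hydraulic gradient i = Δh / L = 11.7 / 2330 = 0.005021.
From Q = K·A·i, K = Q / (A·i) = 4420 / (1920 × 0.005021) = 458.4 m/day.

458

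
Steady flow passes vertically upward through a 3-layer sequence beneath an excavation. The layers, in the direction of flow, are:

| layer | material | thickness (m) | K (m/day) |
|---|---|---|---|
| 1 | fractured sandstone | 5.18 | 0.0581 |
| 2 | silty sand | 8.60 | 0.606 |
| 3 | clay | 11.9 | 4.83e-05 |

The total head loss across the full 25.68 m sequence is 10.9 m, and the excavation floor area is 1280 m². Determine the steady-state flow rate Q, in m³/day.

0.0566

Flow is perpendicular to layering, so the layers act in series and the equivalent K is the thickness-weighted harmonic mean.
Total thickness L = 5.18 + 8.60 + 11.9 = 25.68 m.
Σ(b_i/K_i) = 5.18/0.0581 + 8.60/0.606 + 11.9/4.83e-05 = 2.465e+05 d.
K_eq = L / Σ(b_i/K_i) = 25.68 / 2.465e+05 = 0.0001042 m/day.
Q = K_eq · A · (Δh/L) = 0.0001042 × 1280 × (10.9/25.68) = 0.05660 m³/day.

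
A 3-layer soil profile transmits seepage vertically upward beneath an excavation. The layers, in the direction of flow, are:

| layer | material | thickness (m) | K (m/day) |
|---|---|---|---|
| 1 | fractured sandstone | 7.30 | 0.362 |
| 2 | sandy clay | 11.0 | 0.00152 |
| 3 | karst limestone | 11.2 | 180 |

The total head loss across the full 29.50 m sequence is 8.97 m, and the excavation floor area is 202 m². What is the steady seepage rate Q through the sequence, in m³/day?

0.250

Flow is perpendicular to layering, so the layers act in series and the equivalent K is the thickness-weighted harmonic mean.
Total thickness L = 7.30 + 11.0 + 11.2 = 29.50 m.
Σ(b_i/K_i) = 7.30/0.362 + 11.0/0.00152 + 11.2/180 = 7257 d.
K_eq = L / Σ(b_i/K_i) = 29.50 / 7257 = 0.004065 m/day.
Q = K_eq · A · (Δh/L) = 0.004065 × 202 × (8.97/29.50) = 0.2497 m³/day.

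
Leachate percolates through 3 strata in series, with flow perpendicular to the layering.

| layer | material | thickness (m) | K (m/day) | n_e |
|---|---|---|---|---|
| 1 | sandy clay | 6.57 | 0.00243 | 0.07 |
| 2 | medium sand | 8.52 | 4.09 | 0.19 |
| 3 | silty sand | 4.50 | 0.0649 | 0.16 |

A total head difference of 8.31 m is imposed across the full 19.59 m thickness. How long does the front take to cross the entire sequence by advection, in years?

With flow normal to the layers, continuity requires the same specific discharge q through every layer.
Σ(b_i/K_i) = 6.57/0.00243 + 8.52/4.09 + 4.50/0.0649 = 2775 d.
q = Δh / Σ(b_i/K_i) = 8.31 / 2775 = 0.002994 m/day.
In each layer the seepage velocity is v_i = q/n_i, so the layer transit time is t_i = b_i·n_i / q:
  layer 1 (sandy clay): t_1 = 6.57 × 0.07 / 0.002994 = 153.6 d
  layer 2 (medium sand): t_2 = 8.52 × 0.19 / 0.002994 = 540.6 d
  layer 3 (silty sand): t_3 = 4.50 × 0.16 / 0.002994 = 240.4 d
Total t = Σ t_i = 934.6 days = 2.559 years.

2.56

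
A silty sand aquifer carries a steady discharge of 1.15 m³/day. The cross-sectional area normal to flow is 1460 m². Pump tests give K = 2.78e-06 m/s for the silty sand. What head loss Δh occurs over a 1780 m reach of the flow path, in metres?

5.84

Convert K: 2.78e-06 m/s × 86400 = 0.2402 m/day.
From Q = K·A·i, i = Q / (K·A) = 1.15 / (0.2402 × 1460) = 0.003279.
Head loss Δh = i · L = 0.003279 × 1780 = 5.837 m.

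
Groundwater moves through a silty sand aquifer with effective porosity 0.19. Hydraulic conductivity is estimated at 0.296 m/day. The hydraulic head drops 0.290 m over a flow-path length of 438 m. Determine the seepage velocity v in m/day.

Hydraulic gradient i = Δh / L = 0.290 / 438 = 0.0006621.
Darcy flux q = K · i = 0.2960 × 0.0006621 = 0.0001960 m/day.
Seepage velocity v = q / n_e = 0.0001960 / 0.19 = 0.001031 m/day.

0.00103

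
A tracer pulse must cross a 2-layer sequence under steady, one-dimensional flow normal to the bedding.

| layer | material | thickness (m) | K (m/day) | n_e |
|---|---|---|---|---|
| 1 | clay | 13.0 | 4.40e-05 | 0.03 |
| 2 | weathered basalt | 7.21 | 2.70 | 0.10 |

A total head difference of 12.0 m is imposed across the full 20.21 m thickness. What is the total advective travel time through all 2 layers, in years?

74.9

With flow normal to the layers, continuity requires the same specific discharge q through every layer.
Σ(b_i/K_i) = 13.0/4.40e-05 + 7.21/2.70 = 2.955e+05 d.
q = Δh / Σ(b_i/K_i) = 12.0 / 2.955e+05 = 4.062e-05 m/day.
In each layer the seepage velocity is v_i = q/n_i, so the layer transit time is t_i = b_i·n_i / q:
  layer 1 (clay): t_1 = 13.0 × 0.03 / 4.062e-05 = 9602 d
  layer 2 (weathered basalt): t_2 = 7.21 × 0.10 / 4.062e-05 = 17752 d
Total t = Σ t_i = 27354 days = 74.89 years.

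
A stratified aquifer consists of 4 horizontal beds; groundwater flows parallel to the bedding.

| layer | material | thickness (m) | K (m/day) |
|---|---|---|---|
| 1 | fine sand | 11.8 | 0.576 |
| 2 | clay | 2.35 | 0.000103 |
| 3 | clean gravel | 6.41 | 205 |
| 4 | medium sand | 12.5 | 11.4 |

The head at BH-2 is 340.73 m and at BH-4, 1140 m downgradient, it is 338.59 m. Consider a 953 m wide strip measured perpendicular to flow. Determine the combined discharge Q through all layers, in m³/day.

2620

Flow is parallel to layering, so each bed carries its own Darcy discharge and the transmissivities add.
Σ(K_i·b_i) = 0.576×11.8 + 0.000103×2.35 + 205×6.41 + 11.4×12.5 = 1463 m²/day.
Hydraulic gradient i = (340.73 − 338.59) / 1140 = 2.14 / 1140 = 0.001877.
Q = Σ(K_i·b_i) · W · i = 1463 × 953 × 0.001877 = 2618 m³/day.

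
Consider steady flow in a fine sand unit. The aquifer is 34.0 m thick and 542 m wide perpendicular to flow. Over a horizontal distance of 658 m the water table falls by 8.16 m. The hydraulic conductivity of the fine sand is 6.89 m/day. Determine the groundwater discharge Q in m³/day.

Cross-sectional area A = 542 × 34.0 = 18428 m².
Hydraulic gradient i = Δh / L = 8.16 / 658 = 0.01240.
Darcy's law: Q = K · A · i = 6.890 × 18428 × 0.01240 = 1575 m³/day.

1570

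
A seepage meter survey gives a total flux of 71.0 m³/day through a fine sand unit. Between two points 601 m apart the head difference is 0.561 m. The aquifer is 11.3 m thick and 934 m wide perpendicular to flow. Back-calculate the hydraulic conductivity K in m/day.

Cross-sectional area A = 934 × 11.3 = 10554 m².
Hydraulic gradient i = Δh / L = 0.561 / 601 = 0.0009334.
From Q = K·A·i, K = Q / (A·i) = 71.0 / (10554 × 0.0009334) = 7.207 m/day.

7.21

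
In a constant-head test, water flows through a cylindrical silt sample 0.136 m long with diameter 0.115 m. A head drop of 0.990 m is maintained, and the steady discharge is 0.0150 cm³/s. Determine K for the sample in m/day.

0.0171

Cross-sectional area A = π·(d/2)² = π × (0.115/2)² = 0.01039 m².
Convert discharge: 0.0150 cm³/s = 1.500e-08 m³/s.
Darcy's law rearranged: K = Q·L / (A·Δh) = 1.500e-08 × 0.136 / (0.01039 × 0.990) = 1.984e-07 m/s = 0.01714 m/day.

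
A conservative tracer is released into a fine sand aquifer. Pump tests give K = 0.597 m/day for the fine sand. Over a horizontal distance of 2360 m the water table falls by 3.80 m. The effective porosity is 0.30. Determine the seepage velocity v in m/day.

Hydraulic gradient i = Δh / L = 3.80 / 2360 = 0.001610.
Darcy flux q = K · i = 0.5970 × 0.001610 = 0.0009613 m/day.
Seepage velocity v = q / n_e = 0.0009613 / 0.30 = 0.003204 m/day.

0.00320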